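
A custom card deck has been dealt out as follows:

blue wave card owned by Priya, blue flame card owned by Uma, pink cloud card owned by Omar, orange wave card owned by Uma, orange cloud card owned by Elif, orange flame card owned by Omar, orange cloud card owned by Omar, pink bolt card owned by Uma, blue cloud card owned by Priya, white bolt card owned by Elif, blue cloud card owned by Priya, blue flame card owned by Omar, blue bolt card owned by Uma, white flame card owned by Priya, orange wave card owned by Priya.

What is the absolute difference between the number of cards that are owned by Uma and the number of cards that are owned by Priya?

1

cards owned by Uma: 4. cards owned by Priya: 5.
|4 − 5| = 5 − 4 = 1.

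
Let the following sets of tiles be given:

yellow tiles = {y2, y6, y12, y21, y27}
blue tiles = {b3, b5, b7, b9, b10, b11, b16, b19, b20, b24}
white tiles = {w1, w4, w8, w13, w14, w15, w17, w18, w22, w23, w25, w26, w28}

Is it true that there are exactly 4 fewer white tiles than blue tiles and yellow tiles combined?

False

white tiles: 13.
blue tiles: 10; yellow tiles: 5; combined: 10 + 5 = 15.
The claim requires 15 − 13 (= 2) to equal 4, which does not hold.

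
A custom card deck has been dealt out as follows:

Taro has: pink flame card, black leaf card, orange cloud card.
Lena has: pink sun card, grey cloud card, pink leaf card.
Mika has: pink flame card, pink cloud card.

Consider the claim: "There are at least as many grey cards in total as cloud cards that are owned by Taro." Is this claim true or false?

True

There is 1 grey card.
Count of cloud cards owned by Taro: 1.
The claim requires 1 ≥ 1, which holds.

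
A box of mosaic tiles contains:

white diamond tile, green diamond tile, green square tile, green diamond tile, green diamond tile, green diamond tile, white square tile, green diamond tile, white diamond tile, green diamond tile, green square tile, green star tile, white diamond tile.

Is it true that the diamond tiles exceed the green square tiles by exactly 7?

|diamond tiles| = 9.
|green square tiles| = 2.
The claim requires 9 − 2 (= 7) to equal 7, which holds.

True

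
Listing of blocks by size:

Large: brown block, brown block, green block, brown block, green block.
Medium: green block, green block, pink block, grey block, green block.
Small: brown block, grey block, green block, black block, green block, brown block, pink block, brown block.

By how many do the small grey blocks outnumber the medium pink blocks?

small grey blocks: 1.
medium pink blocks: 1.
1 − 1 = 0.

0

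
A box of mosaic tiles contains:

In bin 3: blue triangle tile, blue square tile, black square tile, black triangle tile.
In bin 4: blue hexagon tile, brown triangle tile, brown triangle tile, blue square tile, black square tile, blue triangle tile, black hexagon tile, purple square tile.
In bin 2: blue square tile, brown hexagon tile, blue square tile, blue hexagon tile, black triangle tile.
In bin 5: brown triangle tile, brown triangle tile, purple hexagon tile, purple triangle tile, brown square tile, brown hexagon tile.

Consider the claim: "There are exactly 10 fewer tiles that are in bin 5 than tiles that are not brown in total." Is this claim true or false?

True

|tiles in bin 5| = 6.
|tiles that are not brown| = 16.
The claim requires 16 − 6 (= 10) to equal 10, which holds.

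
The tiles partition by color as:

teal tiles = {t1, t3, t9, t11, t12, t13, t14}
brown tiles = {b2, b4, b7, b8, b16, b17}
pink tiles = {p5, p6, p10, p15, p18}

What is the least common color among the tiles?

Counts by color: teal 7, brown 6, pink 5.
The minimum is 5, held uniquely by pink.

pink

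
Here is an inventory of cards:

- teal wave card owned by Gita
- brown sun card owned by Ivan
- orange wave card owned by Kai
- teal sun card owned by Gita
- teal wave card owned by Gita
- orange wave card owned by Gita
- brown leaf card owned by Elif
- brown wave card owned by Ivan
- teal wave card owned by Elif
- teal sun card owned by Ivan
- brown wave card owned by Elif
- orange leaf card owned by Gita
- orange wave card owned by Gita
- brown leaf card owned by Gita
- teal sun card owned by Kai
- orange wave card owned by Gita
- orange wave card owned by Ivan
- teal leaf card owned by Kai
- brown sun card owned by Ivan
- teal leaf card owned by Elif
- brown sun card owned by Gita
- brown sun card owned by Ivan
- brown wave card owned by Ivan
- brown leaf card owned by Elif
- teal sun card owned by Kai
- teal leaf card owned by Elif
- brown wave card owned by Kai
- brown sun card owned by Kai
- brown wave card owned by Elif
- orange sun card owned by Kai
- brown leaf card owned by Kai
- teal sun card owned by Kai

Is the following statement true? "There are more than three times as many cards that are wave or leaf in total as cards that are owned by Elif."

False

There are 21 cards that are wave or leaf.
Count of cards owned by Elif: 7.
The claim requires 21 > 3 × 7 = 21, which does not hold.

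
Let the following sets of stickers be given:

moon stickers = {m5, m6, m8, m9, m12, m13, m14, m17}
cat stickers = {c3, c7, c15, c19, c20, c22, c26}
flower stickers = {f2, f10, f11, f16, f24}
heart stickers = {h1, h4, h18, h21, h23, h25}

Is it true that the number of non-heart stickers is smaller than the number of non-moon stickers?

There are 20 non-heart stickers.
There are 18 non-moon stickers.
The claim requires 20 < 18, which does not hold.

False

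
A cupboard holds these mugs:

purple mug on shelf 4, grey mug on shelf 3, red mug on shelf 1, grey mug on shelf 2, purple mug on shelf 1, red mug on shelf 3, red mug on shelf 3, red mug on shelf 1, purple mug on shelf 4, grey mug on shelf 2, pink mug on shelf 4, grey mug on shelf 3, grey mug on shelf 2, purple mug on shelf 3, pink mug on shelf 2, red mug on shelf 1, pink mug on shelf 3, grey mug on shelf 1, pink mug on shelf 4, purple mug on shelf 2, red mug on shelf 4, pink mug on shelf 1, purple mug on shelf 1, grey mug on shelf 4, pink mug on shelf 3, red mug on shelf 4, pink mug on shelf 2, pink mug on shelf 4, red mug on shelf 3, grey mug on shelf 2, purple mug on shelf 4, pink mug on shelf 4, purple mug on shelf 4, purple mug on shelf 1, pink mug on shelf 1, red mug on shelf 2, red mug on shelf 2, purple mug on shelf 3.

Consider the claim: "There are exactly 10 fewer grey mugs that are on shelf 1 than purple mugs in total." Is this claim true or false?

grey mugs on shelf 1: 1.
purple mugs: 10.
The claim requires 10 − 1 (= 9) to equal 10, which does not hold.

False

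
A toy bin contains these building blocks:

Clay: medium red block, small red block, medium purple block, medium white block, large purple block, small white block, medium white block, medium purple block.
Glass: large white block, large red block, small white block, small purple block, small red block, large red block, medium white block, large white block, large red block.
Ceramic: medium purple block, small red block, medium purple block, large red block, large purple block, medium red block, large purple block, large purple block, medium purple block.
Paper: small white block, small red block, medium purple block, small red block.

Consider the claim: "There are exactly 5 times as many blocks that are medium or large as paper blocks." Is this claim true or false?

False

|blocks that are medium or large| = 21.
|paper blocks| = 4.
The claim requires 21 = 5 × 4 = 20, which does not hold.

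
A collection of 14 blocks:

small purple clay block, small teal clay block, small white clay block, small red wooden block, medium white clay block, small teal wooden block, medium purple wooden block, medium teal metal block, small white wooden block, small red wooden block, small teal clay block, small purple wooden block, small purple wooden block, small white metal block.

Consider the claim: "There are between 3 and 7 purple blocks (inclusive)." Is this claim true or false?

True

purple blocks: 4.
The claim requires 3 ≤ 4 ≤ 7, which holds.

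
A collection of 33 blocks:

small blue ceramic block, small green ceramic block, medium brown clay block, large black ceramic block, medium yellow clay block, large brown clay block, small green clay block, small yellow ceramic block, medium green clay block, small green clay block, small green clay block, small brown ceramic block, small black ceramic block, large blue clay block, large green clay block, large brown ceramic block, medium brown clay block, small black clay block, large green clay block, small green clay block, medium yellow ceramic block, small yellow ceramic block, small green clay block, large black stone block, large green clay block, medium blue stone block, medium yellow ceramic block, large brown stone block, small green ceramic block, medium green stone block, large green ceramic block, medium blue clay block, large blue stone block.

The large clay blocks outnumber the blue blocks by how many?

0

large clay blocks: 5.
blue blocks: 5.
5 − 5 = 0.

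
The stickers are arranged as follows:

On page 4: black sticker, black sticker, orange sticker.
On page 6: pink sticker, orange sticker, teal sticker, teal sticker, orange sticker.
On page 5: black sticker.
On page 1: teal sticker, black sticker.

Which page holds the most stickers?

Counts by page: page 6→5, page 4→3, page 1→2, page 5→1.
The maximum is 5, held uniquely by page 6.

page 6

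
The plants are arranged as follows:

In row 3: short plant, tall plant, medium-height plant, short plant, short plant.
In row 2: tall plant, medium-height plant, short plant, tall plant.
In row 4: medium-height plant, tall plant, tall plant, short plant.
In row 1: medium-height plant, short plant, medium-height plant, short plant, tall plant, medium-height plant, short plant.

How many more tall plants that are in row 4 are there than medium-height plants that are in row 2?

tall plants in row 4: 2.
medium-height plants in row 2: 1.
2 − 1 = 1.

1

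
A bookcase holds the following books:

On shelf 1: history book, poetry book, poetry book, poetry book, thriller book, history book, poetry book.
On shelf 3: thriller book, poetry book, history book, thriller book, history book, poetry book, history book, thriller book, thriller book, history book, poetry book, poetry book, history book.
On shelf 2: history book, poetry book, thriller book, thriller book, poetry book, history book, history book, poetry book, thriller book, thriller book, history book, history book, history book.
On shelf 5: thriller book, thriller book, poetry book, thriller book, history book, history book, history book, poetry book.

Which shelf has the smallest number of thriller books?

Counts by shelf (restricted to thriller books): shelf 3→4, shelf 2→4, shelf 5→3, shelf 1→1.
The minimum is 1, held uniquely by shelf 1.

shelf 1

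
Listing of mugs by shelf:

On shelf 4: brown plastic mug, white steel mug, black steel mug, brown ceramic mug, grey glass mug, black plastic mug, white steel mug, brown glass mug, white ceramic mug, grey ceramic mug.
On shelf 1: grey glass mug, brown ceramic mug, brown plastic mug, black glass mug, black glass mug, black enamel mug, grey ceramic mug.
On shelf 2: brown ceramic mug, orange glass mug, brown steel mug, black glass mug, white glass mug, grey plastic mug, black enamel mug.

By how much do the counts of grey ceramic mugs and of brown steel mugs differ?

grey ceramic mugs: 2. brown steel mugs: 1.
|2 − 1| = 2 − 1 = 1.

1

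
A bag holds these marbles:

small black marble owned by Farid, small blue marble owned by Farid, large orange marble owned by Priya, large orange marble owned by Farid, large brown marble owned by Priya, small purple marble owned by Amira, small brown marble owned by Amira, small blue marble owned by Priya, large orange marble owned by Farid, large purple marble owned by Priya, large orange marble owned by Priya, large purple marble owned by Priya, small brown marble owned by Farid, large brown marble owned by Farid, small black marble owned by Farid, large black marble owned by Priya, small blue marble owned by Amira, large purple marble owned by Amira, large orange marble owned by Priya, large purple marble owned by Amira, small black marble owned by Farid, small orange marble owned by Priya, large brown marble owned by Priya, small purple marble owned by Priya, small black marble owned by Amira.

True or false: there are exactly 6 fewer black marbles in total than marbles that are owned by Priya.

True

There are 5 black marbles.
Count of marbles owned by Priya: 11.
The claim requires 11 − 5 (= 6) to equal 6, which holds.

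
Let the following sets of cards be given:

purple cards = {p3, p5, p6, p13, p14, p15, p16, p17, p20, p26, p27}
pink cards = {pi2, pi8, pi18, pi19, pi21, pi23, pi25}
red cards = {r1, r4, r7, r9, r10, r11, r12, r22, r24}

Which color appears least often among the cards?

pink

Counts by color: purple 11, red 9, pink 7.
The minimum is 7, held uniquely by pink.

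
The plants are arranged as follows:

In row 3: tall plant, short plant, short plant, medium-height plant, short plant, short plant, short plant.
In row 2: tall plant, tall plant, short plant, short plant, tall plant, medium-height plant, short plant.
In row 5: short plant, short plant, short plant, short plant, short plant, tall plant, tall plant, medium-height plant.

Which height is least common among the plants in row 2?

Counts by height (restricted to plants in row 2): tall 3, short 3, medium-height 1.
The minimum is 1, held uniquely by medium-height.

medium-height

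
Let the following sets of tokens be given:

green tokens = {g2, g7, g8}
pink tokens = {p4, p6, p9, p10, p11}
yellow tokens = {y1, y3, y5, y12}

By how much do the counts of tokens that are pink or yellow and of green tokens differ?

6

tokens that are pink or yellow: 9. green tokens: 3.
|9 − 3| = 9 − 3 = 6.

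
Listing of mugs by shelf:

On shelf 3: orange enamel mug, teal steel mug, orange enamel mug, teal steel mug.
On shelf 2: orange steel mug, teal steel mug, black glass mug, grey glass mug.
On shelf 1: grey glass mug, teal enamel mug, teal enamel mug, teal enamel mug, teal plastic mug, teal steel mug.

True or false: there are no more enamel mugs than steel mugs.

True

There are 5 enamel mugs.
There are 5 steel mugs.
The claim requires 5 ≤ 5, which holds.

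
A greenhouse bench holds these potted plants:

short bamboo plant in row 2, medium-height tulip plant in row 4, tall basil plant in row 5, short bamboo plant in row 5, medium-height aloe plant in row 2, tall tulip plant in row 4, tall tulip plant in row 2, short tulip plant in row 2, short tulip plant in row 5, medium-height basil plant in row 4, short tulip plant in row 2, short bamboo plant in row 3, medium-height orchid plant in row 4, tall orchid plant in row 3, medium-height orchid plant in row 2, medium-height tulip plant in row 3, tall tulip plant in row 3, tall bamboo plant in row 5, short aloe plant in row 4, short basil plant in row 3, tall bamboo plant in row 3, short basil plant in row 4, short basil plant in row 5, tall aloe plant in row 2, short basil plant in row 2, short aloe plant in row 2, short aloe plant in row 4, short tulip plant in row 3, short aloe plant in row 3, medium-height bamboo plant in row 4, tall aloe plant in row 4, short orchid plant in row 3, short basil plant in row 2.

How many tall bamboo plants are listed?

2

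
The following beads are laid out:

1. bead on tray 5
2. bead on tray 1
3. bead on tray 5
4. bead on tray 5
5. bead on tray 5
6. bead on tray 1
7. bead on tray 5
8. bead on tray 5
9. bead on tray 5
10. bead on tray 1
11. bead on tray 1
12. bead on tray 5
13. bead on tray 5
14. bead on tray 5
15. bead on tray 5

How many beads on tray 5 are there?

11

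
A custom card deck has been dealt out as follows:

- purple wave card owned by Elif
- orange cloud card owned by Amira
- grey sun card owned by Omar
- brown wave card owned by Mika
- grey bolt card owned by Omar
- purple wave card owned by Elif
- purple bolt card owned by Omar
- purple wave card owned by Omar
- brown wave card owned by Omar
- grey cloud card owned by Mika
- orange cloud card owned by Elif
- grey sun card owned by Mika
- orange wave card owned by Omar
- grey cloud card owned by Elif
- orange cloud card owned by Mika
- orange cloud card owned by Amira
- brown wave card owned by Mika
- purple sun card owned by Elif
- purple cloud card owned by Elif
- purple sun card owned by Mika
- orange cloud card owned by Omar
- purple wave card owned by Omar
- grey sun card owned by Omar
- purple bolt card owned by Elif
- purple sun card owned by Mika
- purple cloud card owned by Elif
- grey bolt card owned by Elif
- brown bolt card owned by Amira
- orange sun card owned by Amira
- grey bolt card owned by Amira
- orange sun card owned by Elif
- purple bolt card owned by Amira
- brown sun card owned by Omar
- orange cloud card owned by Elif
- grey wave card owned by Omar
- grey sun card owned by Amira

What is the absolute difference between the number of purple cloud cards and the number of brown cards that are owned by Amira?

1

purple cloud cards: 2. brown cards owned by Amira: 1.
|2 − 1| = 2 − 1 = 1.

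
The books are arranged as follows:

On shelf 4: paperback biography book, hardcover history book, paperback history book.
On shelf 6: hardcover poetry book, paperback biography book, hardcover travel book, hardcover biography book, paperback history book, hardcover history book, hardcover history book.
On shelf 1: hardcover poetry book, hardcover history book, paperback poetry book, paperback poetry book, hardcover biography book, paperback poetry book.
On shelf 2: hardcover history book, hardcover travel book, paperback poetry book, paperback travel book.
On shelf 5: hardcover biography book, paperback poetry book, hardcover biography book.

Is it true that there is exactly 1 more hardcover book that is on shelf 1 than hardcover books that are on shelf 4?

hardcover books on shelf 1: 3.
hardcover books on shelf 4: 1.
The claim requires 3 − 1 (= 2) to equal 1, which does not hold.

False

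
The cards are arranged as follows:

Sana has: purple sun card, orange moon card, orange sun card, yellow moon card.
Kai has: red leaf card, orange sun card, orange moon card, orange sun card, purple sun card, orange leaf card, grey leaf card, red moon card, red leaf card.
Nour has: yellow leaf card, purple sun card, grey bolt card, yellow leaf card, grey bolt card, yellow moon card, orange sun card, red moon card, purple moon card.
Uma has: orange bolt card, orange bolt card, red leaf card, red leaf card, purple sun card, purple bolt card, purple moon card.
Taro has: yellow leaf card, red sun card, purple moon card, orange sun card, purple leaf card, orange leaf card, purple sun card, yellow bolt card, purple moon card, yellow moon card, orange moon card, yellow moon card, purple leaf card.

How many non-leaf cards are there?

Total cards: 42; with the excluded value: 12; remaining 42 − 12 = 30.

30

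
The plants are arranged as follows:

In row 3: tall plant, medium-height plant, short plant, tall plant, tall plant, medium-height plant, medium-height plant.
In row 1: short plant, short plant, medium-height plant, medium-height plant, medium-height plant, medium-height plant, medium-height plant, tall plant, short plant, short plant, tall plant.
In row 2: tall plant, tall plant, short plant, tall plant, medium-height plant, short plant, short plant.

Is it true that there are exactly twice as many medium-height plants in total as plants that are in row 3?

False

medium-height plants: 9.
plants in row 3: 7.
The claim requires 9 = 2 × 7 = 14, which does not hold.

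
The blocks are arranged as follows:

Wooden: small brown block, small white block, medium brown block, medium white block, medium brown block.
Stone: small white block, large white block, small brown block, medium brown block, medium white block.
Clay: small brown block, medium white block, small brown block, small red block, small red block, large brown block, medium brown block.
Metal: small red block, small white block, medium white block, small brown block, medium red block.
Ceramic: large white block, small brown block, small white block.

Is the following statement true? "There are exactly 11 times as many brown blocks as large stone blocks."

There are 11 brown blocks.
There is 1 large stone block.
The claim requires 11 = 11 × 1 = 11, which holds.

True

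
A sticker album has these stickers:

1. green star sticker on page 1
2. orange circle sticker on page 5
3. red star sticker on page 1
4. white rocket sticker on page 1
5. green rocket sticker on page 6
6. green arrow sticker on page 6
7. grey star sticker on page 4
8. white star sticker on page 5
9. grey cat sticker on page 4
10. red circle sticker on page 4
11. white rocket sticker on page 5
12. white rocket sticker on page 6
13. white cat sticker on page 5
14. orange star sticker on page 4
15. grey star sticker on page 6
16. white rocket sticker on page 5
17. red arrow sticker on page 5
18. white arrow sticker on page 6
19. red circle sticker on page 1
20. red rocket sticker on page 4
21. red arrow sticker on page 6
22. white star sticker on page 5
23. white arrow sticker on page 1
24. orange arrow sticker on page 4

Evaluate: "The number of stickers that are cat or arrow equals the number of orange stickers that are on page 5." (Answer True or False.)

There are 8 stickers that are cat or arrow.
There is 1 orange sticker on page 5.
The claim requires 8 = 1, which does not hold.

False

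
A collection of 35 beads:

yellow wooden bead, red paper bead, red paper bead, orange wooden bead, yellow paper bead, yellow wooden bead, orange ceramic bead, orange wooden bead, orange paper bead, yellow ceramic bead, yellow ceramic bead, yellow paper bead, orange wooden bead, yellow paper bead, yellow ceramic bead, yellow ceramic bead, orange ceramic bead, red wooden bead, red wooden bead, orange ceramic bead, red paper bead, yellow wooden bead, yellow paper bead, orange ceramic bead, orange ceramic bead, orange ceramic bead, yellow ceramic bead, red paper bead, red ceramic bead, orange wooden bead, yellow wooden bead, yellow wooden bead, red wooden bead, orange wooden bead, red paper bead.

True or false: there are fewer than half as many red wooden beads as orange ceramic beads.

red wooden beads: 3.
orange ceramic beads: 6.
The claim requires 2 × 3 = 6 < 6, which does not hold.

False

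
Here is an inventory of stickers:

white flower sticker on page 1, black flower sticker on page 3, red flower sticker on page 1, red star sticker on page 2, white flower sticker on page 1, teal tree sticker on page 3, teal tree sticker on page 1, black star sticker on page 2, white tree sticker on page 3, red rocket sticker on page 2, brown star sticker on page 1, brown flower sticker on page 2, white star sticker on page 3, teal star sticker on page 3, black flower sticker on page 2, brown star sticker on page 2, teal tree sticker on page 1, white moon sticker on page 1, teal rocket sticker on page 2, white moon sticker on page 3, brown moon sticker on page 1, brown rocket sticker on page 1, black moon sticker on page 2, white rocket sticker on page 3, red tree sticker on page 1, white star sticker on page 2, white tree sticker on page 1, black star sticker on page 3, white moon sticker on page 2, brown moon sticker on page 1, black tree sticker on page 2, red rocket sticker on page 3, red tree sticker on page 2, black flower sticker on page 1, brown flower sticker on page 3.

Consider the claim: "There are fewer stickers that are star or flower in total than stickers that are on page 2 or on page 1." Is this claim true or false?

There are 16 stickers that are star or flower.
There are 25 stickers on page 2 or on page 1.
The claim requires 16 < 25, which holds.

True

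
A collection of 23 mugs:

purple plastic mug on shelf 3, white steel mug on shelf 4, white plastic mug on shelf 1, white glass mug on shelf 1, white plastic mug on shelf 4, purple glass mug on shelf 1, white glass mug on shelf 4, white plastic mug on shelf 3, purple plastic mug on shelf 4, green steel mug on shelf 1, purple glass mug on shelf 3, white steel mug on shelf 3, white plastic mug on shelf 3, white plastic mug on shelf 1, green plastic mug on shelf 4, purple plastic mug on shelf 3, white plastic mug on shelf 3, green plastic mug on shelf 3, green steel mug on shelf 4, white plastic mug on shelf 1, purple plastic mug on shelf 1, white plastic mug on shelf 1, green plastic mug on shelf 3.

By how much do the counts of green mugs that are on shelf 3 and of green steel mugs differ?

green mugs on shelf 3: 2. green steel mugs: 2.
|2 − 2| = 2 − 2 = 0.

0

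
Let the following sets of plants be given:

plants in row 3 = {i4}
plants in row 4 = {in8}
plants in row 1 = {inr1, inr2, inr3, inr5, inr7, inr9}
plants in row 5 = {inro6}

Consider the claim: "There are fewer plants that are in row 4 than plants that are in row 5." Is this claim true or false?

There is 1 plant in row 4.
There is 1 plant in row 5.
The claim requires 1 < 1, which does not hold.

False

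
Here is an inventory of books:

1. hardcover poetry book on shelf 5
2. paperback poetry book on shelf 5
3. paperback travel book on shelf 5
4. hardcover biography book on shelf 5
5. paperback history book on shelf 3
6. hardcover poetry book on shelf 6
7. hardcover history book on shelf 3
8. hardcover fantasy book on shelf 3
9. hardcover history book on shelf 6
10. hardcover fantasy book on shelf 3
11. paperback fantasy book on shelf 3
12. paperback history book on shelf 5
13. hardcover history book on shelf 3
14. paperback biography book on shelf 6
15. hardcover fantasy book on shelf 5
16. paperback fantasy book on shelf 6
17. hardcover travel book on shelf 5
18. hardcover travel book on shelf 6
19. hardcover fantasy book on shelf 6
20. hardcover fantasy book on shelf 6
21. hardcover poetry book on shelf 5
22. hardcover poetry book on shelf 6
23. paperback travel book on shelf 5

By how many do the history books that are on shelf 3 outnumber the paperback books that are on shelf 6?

1

history books on shelf 3: 3.
paperback books on shelf 6: 2.
3 − 2 = 1.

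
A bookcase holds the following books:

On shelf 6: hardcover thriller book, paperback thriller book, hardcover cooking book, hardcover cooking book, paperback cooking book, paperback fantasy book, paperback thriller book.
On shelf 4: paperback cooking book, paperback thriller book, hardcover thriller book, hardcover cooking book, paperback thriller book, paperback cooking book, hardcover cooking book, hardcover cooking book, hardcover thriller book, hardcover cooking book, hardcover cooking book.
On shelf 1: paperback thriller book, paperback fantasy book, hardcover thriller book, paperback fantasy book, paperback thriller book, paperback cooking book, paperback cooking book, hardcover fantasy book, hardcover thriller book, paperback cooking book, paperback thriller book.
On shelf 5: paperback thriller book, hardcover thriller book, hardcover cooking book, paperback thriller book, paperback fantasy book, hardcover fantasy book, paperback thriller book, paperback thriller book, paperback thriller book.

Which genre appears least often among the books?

Counts by genre: thriller 18, cooking 14, fantasy 6.
The minimum is 6, held uniquely by fantasy.

fantasy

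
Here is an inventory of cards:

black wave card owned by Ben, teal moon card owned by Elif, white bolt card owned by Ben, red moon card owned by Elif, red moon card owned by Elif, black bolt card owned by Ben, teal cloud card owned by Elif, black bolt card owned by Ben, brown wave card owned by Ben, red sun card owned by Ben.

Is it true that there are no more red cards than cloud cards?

False

red cards: 3.
cloud cards: 1.
The claim requires 3 ≤ 1, which does not hold.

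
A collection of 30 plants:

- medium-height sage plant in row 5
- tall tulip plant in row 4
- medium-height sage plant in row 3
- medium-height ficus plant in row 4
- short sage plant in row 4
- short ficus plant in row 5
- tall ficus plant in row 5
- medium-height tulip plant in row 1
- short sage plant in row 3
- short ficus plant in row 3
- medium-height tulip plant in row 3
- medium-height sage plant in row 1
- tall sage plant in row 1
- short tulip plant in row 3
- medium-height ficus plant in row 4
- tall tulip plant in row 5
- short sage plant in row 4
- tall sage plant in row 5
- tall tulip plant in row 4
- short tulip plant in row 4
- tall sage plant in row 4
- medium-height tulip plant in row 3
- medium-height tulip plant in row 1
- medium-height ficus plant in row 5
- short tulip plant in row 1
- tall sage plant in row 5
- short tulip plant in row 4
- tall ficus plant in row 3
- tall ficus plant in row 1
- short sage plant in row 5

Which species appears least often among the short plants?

Counts by species (restricted to short plants): tulip 4, sage 4, ficus 2.
The minimum is 2, held uniquely by ficus.

ficus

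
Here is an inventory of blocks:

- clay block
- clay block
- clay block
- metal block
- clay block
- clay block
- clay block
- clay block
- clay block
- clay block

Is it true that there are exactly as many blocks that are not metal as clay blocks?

True

There are 9 blocks that are not metal.
There are 9 clay blocks.
The claim requires 9 = 9, which holds.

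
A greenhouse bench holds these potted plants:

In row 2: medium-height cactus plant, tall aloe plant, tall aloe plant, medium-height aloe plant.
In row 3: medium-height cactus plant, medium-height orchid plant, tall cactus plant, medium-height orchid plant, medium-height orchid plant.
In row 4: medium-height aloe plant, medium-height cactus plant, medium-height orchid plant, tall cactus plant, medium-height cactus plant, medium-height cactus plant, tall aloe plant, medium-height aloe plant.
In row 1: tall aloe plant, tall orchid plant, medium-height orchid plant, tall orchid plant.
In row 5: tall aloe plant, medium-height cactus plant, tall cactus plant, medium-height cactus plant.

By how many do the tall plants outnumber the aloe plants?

tall plants: 10.
aloe plants: 8.
10 − 8 = 2.

2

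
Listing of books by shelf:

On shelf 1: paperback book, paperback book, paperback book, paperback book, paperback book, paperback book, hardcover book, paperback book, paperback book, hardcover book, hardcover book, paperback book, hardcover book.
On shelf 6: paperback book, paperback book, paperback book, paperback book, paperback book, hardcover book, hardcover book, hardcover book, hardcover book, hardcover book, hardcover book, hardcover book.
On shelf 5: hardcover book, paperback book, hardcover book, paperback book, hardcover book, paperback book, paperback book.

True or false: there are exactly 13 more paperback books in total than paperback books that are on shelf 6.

True

paperback books: 18.
paperback books on shelf 6: 5.
The claim requires 18 − 5 (= 13) to equal 13, which holds.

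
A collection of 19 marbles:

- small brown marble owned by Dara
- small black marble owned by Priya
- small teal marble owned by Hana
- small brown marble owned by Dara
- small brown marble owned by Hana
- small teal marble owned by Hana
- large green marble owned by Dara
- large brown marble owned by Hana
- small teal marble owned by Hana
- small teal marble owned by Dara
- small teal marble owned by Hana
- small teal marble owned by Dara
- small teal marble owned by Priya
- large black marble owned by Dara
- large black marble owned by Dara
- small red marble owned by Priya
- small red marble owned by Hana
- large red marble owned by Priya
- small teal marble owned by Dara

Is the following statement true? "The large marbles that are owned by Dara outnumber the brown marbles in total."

Count of large marbles owned by Dara: 3.
There are 4 brown marbles.
The claim requires 3 > 4, which does not hold.

False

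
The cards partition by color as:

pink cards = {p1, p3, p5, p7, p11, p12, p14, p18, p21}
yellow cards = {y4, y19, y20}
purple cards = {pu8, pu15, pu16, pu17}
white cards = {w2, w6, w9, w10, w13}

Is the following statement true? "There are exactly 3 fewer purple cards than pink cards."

|purple cards| = 4.
|pink cards| = 9.
The claim requires 9 − 4 (= 5) to equal 3, which does not hold.

False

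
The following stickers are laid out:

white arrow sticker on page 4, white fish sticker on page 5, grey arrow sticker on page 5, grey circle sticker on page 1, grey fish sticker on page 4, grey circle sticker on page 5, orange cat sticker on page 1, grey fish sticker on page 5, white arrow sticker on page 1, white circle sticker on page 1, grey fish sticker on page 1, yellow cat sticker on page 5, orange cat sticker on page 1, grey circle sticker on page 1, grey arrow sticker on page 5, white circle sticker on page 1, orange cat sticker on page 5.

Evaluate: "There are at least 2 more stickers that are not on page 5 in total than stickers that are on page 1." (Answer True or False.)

stickers that are not on page 5: 10.
stickers on page 1: 8.
The claim requires 10 − 8 = 2 ≥ 2, which holds.

True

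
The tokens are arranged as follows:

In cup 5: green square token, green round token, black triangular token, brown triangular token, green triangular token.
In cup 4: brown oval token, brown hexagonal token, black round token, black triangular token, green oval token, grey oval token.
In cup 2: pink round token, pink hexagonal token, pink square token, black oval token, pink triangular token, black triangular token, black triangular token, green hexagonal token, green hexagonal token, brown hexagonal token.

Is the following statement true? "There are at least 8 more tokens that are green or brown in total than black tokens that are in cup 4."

True

|tokens that are green or brown| = 10.
|black tokens in cup 4| = 2.
The claim requires 10 − 2 = 8 ≥ 8, which holds.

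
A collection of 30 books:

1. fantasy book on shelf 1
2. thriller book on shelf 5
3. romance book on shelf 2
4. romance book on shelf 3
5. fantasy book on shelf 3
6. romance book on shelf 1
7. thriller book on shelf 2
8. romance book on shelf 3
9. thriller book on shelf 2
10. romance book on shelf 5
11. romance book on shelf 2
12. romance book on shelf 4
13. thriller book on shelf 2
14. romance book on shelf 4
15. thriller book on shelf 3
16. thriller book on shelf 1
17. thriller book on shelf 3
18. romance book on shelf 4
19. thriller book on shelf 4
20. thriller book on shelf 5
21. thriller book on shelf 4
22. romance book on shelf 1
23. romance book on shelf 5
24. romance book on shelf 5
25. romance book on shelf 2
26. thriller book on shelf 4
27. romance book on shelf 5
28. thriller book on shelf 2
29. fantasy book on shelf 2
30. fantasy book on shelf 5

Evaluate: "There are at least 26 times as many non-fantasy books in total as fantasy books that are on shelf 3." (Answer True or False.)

True

There are 26 non-fantasy books.
There is 1 fantasy book on shelf 3.
The claim requires 26 ≥ 26 × 1 = 26, which holds.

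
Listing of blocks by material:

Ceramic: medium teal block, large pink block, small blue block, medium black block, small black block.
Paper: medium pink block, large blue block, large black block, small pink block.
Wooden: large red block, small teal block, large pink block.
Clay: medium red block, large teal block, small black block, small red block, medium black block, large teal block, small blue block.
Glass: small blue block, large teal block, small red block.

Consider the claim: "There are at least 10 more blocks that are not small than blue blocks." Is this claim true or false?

False

|blocks that are not small| = 13.
|blue blocks| = 4.
The claim requires 13 − 4 = 9 ≥ 10, which does not hold.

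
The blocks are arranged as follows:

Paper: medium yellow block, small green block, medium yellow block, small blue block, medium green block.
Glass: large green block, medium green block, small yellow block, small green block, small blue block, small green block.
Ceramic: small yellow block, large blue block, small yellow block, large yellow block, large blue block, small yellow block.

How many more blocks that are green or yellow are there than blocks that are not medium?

blocks that are green or yellow: 13.
blocks that are not medium: 13.
13 − 13 = 0.

0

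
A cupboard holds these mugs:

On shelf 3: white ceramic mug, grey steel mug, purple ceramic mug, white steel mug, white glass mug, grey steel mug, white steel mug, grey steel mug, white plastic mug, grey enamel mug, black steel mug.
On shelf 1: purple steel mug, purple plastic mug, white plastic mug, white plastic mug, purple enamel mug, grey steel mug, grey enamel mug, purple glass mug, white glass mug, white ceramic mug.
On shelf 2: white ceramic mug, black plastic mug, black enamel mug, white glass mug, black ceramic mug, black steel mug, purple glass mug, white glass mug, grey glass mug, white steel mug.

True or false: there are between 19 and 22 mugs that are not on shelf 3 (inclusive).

|mugs that are not on shelf 3| = 20.
The claim requires 19 ≤ 20 ≤ 22, which holds.

True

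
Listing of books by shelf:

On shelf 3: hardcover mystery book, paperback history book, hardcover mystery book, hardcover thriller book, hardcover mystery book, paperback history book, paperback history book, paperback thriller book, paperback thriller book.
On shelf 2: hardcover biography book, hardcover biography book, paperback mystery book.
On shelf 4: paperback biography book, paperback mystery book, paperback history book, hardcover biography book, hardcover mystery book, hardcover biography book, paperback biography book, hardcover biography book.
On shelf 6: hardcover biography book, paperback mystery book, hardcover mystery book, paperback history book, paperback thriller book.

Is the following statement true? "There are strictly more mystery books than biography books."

|mystery books| = 8.
|biography books| = 8.
The claim requires 8 > 8, which does not hold.

False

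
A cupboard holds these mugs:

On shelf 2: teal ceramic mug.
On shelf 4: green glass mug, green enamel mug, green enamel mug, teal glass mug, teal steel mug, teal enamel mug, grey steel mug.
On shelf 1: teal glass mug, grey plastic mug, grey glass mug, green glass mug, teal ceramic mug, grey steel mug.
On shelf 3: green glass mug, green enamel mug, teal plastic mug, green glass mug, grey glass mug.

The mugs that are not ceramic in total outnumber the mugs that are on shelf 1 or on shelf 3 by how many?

mugs that are not ceramic: 17.
mugs on shelf 1 or on shelf 3: 11.
17 − 11 = 6.

6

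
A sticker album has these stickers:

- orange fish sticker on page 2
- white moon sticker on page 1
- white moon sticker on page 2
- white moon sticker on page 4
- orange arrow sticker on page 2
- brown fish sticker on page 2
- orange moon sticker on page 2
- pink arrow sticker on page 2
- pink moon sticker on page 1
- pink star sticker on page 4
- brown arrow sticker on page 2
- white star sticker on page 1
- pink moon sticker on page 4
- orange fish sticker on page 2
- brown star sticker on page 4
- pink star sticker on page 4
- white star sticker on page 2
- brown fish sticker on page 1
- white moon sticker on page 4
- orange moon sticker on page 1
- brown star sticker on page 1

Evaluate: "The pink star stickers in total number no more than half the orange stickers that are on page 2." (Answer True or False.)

True

pink star stickers: 2.
orange stickers on page 2: 4.
The claim requires 2 × 2 = 4 ≤ 4, which holds.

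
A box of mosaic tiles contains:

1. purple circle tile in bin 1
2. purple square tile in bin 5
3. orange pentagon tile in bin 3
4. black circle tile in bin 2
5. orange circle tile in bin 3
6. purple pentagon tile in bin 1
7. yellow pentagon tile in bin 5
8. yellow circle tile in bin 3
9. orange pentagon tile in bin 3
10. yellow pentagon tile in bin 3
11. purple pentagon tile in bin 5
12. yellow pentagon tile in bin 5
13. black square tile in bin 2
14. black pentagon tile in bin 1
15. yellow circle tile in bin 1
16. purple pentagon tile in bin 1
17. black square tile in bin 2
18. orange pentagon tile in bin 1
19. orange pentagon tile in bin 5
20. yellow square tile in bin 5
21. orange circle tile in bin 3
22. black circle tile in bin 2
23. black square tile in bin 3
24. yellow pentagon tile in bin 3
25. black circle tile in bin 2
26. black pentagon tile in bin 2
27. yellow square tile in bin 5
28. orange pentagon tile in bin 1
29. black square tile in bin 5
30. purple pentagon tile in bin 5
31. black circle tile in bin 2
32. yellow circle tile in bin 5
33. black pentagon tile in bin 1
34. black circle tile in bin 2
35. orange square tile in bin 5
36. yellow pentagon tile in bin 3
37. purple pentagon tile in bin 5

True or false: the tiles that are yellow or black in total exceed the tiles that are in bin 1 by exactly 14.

True

There are 22 tiles that are yellow or black.
There are 8 tiles in bin 1.
The claim requires 22 − 8 (= 14) to equal 14, which holds.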